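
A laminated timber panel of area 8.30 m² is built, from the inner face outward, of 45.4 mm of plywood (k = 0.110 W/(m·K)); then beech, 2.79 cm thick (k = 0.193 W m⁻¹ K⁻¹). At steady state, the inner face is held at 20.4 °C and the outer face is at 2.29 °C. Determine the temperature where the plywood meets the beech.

Resistance network (inner→outer):
  R_plywood = L/(kA) = 0.0454/(0.110·8.30) = 0.04973 K/W
  R_beech = L/(kA) = 0.0279/(0.193·8.30) = 0.01742 K/W
ΣR = 0.04973 + 0.01742 = 0.06715 K/W
Q = ΔT/ΣR = (20.4 °C − 2.29 °C)/0.06715 = 269.7 W
From the inner boundary to the plywood/beech interface, ΣR_partial = 0.04973 K/W.
T_interface = T_in − Q·ΣR_partial = 20.4 °C − (269.7)(0.04973) = 6.99 °C

T = 6.99 °C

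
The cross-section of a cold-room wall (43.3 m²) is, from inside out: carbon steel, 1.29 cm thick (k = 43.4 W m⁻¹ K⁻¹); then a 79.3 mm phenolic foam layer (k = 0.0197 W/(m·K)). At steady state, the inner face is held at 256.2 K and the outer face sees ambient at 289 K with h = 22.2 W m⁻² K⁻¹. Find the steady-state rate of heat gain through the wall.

Treat each layer as a resistance in series:
  R_carbon steel = L/(kA) = 0.0129/(43.4·43.3) = 6.865×10^-6 K/W
  R_phenolic foam = L/(kA) = 0.0793/(0.0197·43.3) = 0.09296 K/W
  R_conv,out = 1/(hA) = 1/(22.2·43.3) = 0.001040 K/W
ΣR = 6.865×10^-6 + 0.09296 + 0.001040 = 0.09401 K/W
Q = ΔT/ΣR = (256.2 K − 289 K)/0.09401 = -349 W
(Negative Q ⇒ heat flows inward; heat gain = 349 W.)

Q = 349 W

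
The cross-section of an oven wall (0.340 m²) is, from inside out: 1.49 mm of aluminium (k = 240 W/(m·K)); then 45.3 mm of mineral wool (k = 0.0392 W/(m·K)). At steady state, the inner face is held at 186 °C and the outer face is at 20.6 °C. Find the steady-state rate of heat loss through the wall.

Series thermal resistances, inner to outer:
  R_aluminium = L/(kA) = 0.00149/(240·0.340) = 1.826×10^-5 K/W
  R_mineral wool = L/(kA) = 0.0453/(0.0392·0.340) = 3.399 K/W
ΣR = 1.826×10^-5 + 3.399 = 3.399 K/W
Q = ΔT/ΣR = (186 °C − 20.6 °C)/3.399 = 48.7 W

Q = 48.7 W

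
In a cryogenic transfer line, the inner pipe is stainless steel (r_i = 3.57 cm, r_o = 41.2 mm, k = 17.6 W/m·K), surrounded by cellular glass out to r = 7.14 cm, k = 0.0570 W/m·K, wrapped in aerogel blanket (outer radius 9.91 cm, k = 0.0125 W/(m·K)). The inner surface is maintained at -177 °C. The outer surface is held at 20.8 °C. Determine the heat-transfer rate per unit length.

Series thermal resistances, inner to outer:
  R'_stainless steel = ln(0.0412/0.0357)/(2πk) = 0.1433/(2π·17.6) = 0.001296 m·K/W
  R'_cellular glass = ln(0.0714/0.0412)/(2πk) = 0.5499/(2π·0.0570) = 1.535 m·K/W
  R'_aerogel blanket = ln(0.0991/0.0714)/(2πk) = 0.3278/(2π·0.0125) = 4.174 m·K/W
ΣR = 0.001296 + 1.535 + 4.174 = 5.710 m·K/W
Q' = ΔT/ΣR = (-177 °C − 20.8 °C)/5.710 = -34.6 W/m
(Negative Q' ⇒ heat flows inward; heat gain = 34.6 W/m.)

Q' = 34.6 W/m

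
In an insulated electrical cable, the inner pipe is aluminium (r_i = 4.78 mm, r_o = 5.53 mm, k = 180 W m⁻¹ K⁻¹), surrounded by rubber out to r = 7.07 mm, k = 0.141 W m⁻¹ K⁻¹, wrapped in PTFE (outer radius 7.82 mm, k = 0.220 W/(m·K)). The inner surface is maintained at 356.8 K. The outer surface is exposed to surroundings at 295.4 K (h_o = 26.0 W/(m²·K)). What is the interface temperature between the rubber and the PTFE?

T = 341.8 K

Resistance network (inner→outer):
  R'_aluminium = ln(0.00553/0.00478)/(2πk) = 0.1457/(2π·180) = 1.289×10^-4 m·K/W
  R'_rubber = ln(0.00707/0.00553)/(2πk) = 0.2457/(2π·0.141) = 0.2773 m·K/W
  R'_PTFE = ln(0.00782/0.00707)/(2πk) = 0.1008/(2π·0.220) = 0.07294 m·K/W
  R'_conv,out = 1/(2πr h) = 1/(2π·0.00782·26.0) = 0.7828 m·K/W
ΣR = 1.289×10^-4 + 0.2773 + 0.07294 + 0.7828 = 1.133 m·K/W
Q' = ΔT/ΣR = (356.8 K − 295.4 K)/1.133 = 54.19 W/m
From the inner boundary to the rubber/PTFE interface, ΣR_partial = 0.2774 m·K/W.
T_interface = T_in − Q'·ΣR_partial = 356.8 K − (54.19)(0.2774) = 341.8 K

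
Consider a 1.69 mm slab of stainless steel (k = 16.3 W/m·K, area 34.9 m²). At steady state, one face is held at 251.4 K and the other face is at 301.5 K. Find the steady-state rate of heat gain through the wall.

Q = kA·ΔT/L = 16.3 × 34.9 × |251.4 K − 301.5 K| / 0.00169 = 1.69×10^7 W

Q = 16900 kW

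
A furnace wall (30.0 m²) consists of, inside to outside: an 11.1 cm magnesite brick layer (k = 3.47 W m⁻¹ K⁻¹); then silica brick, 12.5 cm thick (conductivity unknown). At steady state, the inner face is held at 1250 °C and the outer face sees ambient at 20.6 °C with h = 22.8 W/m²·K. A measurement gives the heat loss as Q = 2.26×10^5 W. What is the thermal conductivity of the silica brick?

k = 1.43 W/m·K

ΣR = ΔT/Q = |1250 − 20.6|/2.26×10^5 = 0.005440 K/W
Known resistances:
  R_magnesite brick = L/(kA) = 0.111/(3.47·30.0) = 0.001066 K/W
  R_conv,out = 1/(hA) = 1/(22.8·30.0) = 0.001462 K/W
R_silica brick = ΣR − ΣR_known = 0.005440 − 0.002528 = 0.002912 K/W
L/(kA) = 0.002912 ⇒ k = 0.125/(0.002912·30.0) = 1.43 W/m·K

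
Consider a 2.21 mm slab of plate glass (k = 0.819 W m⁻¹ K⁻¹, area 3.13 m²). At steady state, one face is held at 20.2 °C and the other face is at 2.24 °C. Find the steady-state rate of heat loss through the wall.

Q = 20800 W

Q = kA·ΔT/L = 0.819 × 3.13 × |20.2 °C − 2.24 °C| / 0.00221 = 20800 W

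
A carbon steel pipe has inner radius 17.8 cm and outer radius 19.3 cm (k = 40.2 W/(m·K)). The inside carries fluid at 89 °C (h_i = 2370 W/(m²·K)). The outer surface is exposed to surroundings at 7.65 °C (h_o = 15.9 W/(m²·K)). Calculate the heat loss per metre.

Q' = 1550 W/m

Series thermal resistances, inner to outer:
  R'_conv,in = 1/(2πr h) = 1/(2π·0.178·2370) = 3.773×10^-4 m·K/W
  R'_carbon steel = ln(0.193/0.178)/(2πk) = 0.08091/(2π·40.2) = 3.203×10^-4 m·K/W
  R'_conv,out = 1/(2πr h) = 1/(2π·0.193·15.9) = 0.05186 m·K/W
ΣR = 3.773×10^-4 + 3.203×10^-4 + 0.05186 = 0.05256 m·K/W
Q' = ΔT/ΣR = (89 °C − 7.65 °C)/0.05256 = 1550 W/m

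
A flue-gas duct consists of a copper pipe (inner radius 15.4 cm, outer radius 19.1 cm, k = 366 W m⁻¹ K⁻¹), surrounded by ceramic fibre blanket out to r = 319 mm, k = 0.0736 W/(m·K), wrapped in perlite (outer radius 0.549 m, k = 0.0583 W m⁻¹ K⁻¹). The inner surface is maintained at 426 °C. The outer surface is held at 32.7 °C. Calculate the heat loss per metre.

Q' = 152 W/m

Resistance network (inner→outer):
  R'_copper = ln(0.191/0.154)/(2πk) = 0.2153/(2π·366) = 9.363×10^-5 m·K/W
  R'_ceramic fibre blanket = ln(0.319/0.191)/(2πk) = 0.5129/(2π·0.0736) = 1.109 m·K/W
  R'_perlite = ln(0.549/0.319)/(2πk) = 0.5429/(2π·0.0583) = 1.482 m·K/W
ΣR = 9.363×10^-5 + 1.109 + 1.482 = 2.591 m·K/W
Q' = ΔT/ΣR = (426 °C − 32.7 °C)/2.591 = 152 W/m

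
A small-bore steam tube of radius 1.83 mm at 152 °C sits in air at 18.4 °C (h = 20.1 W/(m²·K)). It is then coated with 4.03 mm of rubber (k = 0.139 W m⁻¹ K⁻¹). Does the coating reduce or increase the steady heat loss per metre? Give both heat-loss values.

increases: 30.9 → 49.8 W/m

Critical radius for a cylinder: r_cr = k/h = 0.00692 m = 0.692 cm.
Outer radius after coating: r₂ = 0.00183 + 0.00403 = 0.00586 m.
Since r₁ < r_cr and r₂ ≤ r_cr, the coating moves toward the maximum at r_cr — heat loss rises.
Bare: R = 1/(2πr₁h) = 4.327 m·K/W; Q = 133.6/4.327 = 30.9 W/m.
Coated: R = R_cond + R_conv = 2.684 m·K/W; Q = 133.6/2.684 = 49.8 W/m.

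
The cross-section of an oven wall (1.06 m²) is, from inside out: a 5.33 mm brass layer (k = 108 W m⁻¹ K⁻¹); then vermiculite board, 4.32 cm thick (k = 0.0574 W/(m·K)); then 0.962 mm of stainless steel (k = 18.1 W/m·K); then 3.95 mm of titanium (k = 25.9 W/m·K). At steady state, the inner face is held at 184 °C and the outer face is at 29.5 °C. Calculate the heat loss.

Treat each layer as a resistance in series:
  R_brass = L/(kA) = 0.00533/(108·1.06) = 4.656×10^-5 K/W
  R_vermiculite board = L/(kA) = 0.0432/(0.0574·1.06) = 0.7100 K/W
  R_stainless steel = L/(kA) = 9.62×10^-4/(18.1·1.06) = 5.014×10^-5 K/W
  R_titanium = L/(kA) = 0.00395/(25.9·1.06) = 1.439×10^-4 K/W
ΣR = 4.656×10^-5 + 0.7100 + 5.014×10^-5 + 1.439×10^-4 = 0.7102 K/W
Q = ΔT/ΣR = (184 °C − 29.5 °C)/0.7102 = 218 W

Q = 218 W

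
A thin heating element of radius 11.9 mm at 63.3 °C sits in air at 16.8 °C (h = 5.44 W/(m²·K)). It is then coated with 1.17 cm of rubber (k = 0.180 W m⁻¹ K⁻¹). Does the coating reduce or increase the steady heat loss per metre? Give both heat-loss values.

increases: 18.9 → 25.2 W/m

Critical radius for a cylinder: r_cr = k/h = 0.0331 m = 3.31 cm.
Outer radius after coating: r₂ = 0.0119 + 0.0117 = 0.0236 m.
Since r₁ < r_cr and r₂ ≤ r_cr, the coating moves toward the maximum at r_cr — heat loss rises.
Bare: R = 1/(2πr₁h) = 2.459 m·K/W; Q = 46.5/2.459 = 18.9 W/m.
Coated: R = R_cond + R_conv = 1.845 m·K/W; Q = 46.5/1.845 = 25.2 W/m.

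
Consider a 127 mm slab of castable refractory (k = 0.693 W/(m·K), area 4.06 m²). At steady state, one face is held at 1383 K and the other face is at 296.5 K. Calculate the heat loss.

Q = kA·ΔT/L = 0.693 × 4.06 × |1383 K − 296.5 K| / 0.127 = 24100 W

Q = 24100 W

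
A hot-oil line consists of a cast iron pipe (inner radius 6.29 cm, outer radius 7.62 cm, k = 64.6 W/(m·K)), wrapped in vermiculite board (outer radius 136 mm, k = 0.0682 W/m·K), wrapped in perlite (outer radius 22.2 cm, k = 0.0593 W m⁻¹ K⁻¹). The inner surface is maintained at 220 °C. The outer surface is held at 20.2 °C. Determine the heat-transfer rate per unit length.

Series thermal resistances, inner to outer:
  R'_cast iron = ln(0.0762/0.0629)/(2πk) = 0.1918/(2π·64.6) = 4.726×10^-4 m·K/W
  R'_vermiculite board = ln(0.136/0.0762)/(2πk) = 0.5793/(2π·0.0682) = 1.352 m·K/W
  R'_perlite = ln(0.222/0.136)/(2πk) = 0.4900/(2π·0.0593) = 1.315 m·K/W
ΣR = 4.726×10^-4 + 1.352 + 1.315 = 2.667 m·K/W
Q' = ΔT/ΣR = (220 °C − 20.2 °C)/2.667 = 74.9 W/m

Q' = 74.9 W/m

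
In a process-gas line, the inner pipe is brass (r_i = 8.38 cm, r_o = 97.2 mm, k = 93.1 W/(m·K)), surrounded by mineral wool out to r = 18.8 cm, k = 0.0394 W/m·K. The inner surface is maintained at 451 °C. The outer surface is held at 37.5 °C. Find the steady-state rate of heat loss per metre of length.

Treat each layer as a resistance in series:
  R'_brass = ln(0.0972/0.0838)/(2πk) = 0.1483/(2π·93.1) = 2.536×10^-4 m·K/W
  R'_mineral wool = ln(0.188/0.0972)/(2πk) = 0.6597/(2π·0.0394) = 2.665 m·K/W
ΣR = 2.536×10^-4 + 2.665 = 2.665 m·K/W
Q' = ΔT/ΣR = (451 °C − 37.5 °C)/2.665 = 155 W/m

Q' = 155 W/m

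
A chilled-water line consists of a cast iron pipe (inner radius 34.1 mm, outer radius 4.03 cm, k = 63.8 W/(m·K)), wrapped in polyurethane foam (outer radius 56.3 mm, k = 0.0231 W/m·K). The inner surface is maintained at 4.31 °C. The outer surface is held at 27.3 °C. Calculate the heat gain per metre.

Treat each layer as a resistance in series:
  R'_cast iron = ln(0.0403/0.0341)/(2πk) = 0.1671/(2π·63.8) = 4.167×10^-4 m·K/W
  R'_polyurethane foam = ln(0.0563/0.0403)/(2πk) = 0.3343/(2π·0.0231) = 2.304 m·K/W
ΣR = 4.167×10^-4 + 2.304 = 2.304 m·K/W
Q' = ΔT/ΣR = (4.31 °C − 27.3 °C)/2.304 = -9.98 W/m
(Negative Q' ⇒ heat flows inward; heat gain = 9.98 W/m.)

Q' = 9.98 W/m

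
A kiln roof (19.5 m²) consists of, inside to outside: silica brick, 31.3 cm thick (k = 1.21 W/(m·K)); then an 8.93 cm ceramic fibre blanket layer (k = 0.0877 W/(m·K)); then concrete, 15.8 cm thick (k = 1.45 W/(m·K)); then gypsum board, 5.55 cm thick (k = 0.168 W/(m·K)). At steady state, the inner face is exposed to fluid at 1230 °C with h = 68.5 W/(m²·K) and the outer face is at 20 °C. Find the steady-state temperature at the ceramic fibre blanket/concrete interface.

T = 327 °C

Resistance network (inner→outer):
  R_conv,in = 1/(hA) = 1/(68.5·19.5) = 7.486×10^-4 K/W
  R_silica brick = L/(kA) = 0.313/(1.21·19.5) = 0.01327 K/W
  R_ceramic fibre blanket = L/(kA) = 0.0893/(0.0877·19.5) = 0.05222 K/W
  R_concrete = L/(kA) = 0.158/(1.45·19.5) = 0.005588 K/W
  R_gypsum board = L/(kA) = 0.0555/(0.168·19.5) = 0.01694 K/W
ΣR = 7.486×10^-4 + 0.01327 + 0.05222 + 0.005588 + 0.01694 = 0.08877 K/W
Q = ΔT/ΣR = (1230 °C − 20 °C)/0.08877 = 13630 W
From the inner boundary to the ceramic fibre blanket/concrete interface, ΣR_partial = 0.06624 K/W.
T_interface = T_in − Q·ΣR_partial = 1230 °C − (13630)(0.06624) = 327 °C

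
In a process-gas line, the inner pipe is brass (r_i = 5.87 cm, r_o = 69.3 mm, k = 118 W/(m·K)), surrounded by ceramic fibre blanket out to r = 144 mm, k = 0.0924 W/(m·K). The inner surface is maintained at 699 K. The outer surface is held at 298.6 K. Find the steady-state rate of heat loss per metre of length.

Q' = 318 W/m

Series thermal resistances, inner to outer:
  R'_brass = ln(0.0693/0.0587)/(2πk) = 0.1660/(2π·118) = 2.239×10^-4 m·K/W
  R'_ceramic fibre blanket = ln(0.144/0.0693)/(2πk) = 0.7314/(2π·0.0924) = 1.260 m·K/W
ΣR = 2.239×10^-4 + 1.260 = 1.260 m·K/W
Q' = ΔT/ΣR = (699 K − 298.6 K)/1.260 = 318 W/m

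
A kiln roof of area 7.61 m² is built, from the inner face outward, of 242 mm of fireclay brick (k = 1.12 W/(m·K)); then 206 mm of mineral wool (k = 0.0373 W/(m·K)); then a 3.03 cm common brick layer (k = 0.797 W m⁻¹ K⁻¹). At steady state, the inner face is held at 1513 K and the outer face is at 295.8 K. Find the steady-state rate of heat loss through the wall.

Series thermal resistances, inner to outer:
  R_fireclay brick = L/(kA) = 0.242/(1.12·7.61) = 0.02839 K/W
  R_mineral wool = L/(kA) = 0.206/(0.0373·7.61) = 0.7257 K/W
  R_common brick = L/(kA) = 0.0303/(0.797·7.61) = 0.004996 K/W
ΣR = 0.02839 + 0.7257 + 0.004996 = 0.7591 K/W
Q = ΔT/ΣR = (1513 K − 295.8 K)/0.7591 = 1600 W

Q = 1600 W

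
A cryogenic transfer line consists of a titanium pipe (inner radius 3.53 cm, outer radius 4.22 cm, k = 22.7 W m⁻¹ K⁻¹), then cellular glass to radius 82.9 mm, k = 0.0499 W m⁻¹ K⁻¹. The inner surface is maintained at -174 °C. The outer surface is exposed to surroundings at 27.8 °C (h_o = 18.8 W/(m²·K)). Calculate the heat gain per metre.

Series thermal resistances, inner to outer:
  R'_titanium = ln(0.0422/0.0353)/(2πk) = 0.1785/(2π·22.7) = 0.001252 m·K/W
  R'_cellular glass = ln(0.0829/0.0422)/(2πk) = 0.6752/(2π·0.0499) = 2.154 m·K/W
  R'_conv,out = 1/(2πr h) = 1/(2π·0.0829·18.8) = 0.1021 m·K/W
ΣR = 0.001252 + 2.154 + 0.1021 = 2.257 m·K/W
Q' = ΔT/ΣR = (-174 °C − 27.8 °C)/2.257 = -89.4 W/m
(Negative Q' ⇒ heat flows inward; heat gain = 89.4 W/m.)

Q' = 89.4 W/m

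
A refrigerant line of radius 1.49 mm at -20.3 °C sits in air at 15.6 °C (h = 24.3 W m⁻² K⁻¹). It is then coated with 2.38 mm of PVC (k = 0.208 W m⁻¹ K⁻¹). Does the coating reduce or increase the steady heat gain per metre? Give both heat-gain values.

increases: 8.17 → 14.8 W/m

Critical radius for a cylinder: r_cr = k/h = 0.00856 m = 0.856 cm.
Outer radius after coating: r₂ = 0.00149 + 0.00238 = 0.00387 m.
Since r₁ < r_cr and r₂ ≤ r_cr, the coating moves toward the maximum at r_cr — heat gain rises.
Bare: R = 1/(2πr₁h) = 4.396 m·K/W; Q = 35.9/4.396 = 8.17 W/m.
Coated: R = R_cond + R_conv = 2.423 m·K/W; Q = 35.9/2.423 = 14.8 W/m.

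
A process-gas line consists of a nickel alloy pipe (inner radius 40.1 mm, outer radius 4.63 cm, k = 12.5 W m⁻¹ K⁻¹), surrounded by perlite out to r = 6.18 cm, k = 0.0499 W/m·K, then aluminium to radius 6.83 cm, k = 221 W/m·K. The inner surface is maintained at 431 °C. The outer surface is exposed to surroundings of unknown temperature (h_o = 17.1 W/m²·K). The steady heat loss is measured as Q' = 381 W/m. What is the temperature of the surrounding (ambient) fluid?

Sum the resistances:
  R'_nickel alloy = ln(0.0463/0.0401)/(2πk) = 0.1438/(2π·12.5) = 0.001830 m·K/W
  R'_perlite = ln(0.0618/0.0463)/(2πk) = 0.2888/(2π·0.0499) = 0.9210 m·K/W
  R'_aluminium = ln(0.0683/0.0618)/(2πk) = 0.1000/(2π·221) = 7.202×10^-5 m·K/W
  R'_conv,out = 1/(2πr h) = 1/(2π·0.0683·17.1) = 0.1363 m·K/W
ΣR = 1.059 m·K/W
ΔT = Q'·ΣR = 381 × 1.059 = 403.5 K
Heat flows outward, so T_out = T_in − ΔT = 431 − 403.5 = 27.5 °C

T_out = 27.5 °C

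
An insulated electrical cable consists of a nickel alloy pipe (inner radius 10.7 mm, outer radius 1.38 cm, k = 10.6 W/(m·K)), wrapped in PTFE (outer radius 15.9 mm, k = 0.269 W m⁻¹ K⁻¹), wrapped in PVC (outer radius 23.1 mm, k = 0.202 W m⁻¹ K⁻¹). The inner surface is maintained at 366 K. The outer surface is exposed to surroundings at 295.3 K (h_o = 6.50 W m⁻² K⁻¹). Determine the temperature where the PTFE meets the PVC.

T = 361.7 K

Series thermal resistances, inner to outer:
  R'_nickel alloy = ln(0.0138/0.0107)/(2πk) = 0.2544/(2π·10.6) = 0.003820 m·K/W
  R'_PTFE = ln(0.0159/0.0138)/(2πk) = 0.1417/(2π·0.269) = 0.08381 m·K/W
  R'_PVC = ln(0.0231/0.0159)/(2πk) = 0.3735/(2π·0.202) = 0.2943 m·K/W
  R'_conv,out = 1/(2πr h) = 1/(2π·0.0231·6.50) = 1.060 m·K/W
ΣR = 0.003820 + 0.08381 + 0.2943 + 1.060 = 1.442 m·K/W
Q' = ΔT/ΣR = (366 K − 295.3 K)/1.442 = 49.03 W/m
From the inner boundary to the PTFE/PVC interface, ΣR_partial = 0.08763 m·K/W.
T_interface = T_in − Q'·ΣR_partial = 366 K − (49.03)(0.08763) = 361.7 K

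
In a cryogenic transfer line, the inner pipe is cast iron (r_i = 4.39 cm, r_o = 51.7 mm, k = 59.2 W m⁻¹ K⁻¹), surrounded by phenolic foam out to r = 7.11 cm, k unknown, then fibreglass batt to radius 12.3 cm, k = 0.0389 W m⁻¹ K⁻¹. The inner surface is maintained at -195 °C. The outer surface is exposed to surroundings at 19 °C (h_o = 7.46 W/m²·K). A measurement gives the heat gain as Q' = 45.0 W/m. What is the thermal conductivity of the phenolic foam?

ΣR = ΔT/Q' = |-195 − 19|/45.0 = 4.756 m·K/W
Known resistances:
  R'_cast iron = ln(0.0517/0.0439)/(2πk) = 0.1635/(2π·59.2) = 4.397×10^-4 m·K/W
  R'_fibreglass batt = ln(0.123/0.0711)/(2πk) = 0.5481/(2π·0.0389) = 2.242 m·K/W
  R'_conv,out = 1/(2πr h) = 1/(2π·0.123·7.46) = 0.1735 m·K/W
R_phenolic foam = ΣR − ΣR_known = 4.756 − 2.416 = 2.340 m·K/W
ln(r₂/r₁)/(2πk) = 2.340 ⇒ k = 0.3186/(2π·2.340) = 0.0217 W/m·K

k = 0.0217 W/m·K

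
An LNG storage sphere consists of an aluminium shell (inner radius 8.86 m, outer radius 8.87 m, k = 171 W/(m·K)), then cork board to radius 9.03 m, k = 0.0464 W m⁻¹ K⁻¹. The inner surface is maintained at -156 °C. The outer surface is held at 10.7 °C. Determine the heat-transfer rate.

Treat each layer as a resistance in series:
  R_aluminium = (1/8.86 − 1/8.87)/(4πk) = 1.272×10^-4/(4π·171) = 5.922×10^-8 K/W
  R_cork board = (1/8.87 − 1/9.03)/(4πk) = 0.001998/(4π·0.0464) = 0.003426 K/W
ΣR = 5.922×10^-8 + 0.003426 = 0.003426 K/W
Q = ΔT/ΣR = (-156 °C − 10.7 °C)/0.003426 = -48700 W
(Negative Q ⇒ heat flows inward; heat gain = 48700 W.)

Q = 48.7 kW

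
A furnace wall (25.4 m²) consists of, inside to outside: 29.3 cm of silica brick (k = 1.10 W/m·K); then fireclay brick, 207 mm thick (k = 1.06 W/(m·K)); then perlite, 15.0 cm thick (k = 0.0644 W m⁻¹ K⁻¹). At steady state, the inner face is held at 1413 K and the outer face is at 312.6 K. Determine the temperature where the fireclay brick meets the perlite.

T = 1231 K

Treat each layer as a resistance in series:
  R_silica brick = L/(kA) = 0.293/(1.10·25.4) = 0.01049 K/W
  R_fireclay brick = L/(kA) = 0.207/(1.06·25.4) = 0.007688 K/W
  R_perlite = L/(kA) = 0.150/(0.0644·25.4) = 0.09170 K/W
ΣR = 0.01049 + 0.007688 + 0.09170 = 0.1099 K/W
Q = ΔT/ΣR = (1413 K − 312.6 K)/0.1099 = 10010 W
From the inner boundary to the fireclay brick/perlite interface, ΣR_partial = 0.01818 K/W.
T_interface = T_in − Q·ΣR_partial = 1413 K − (10010)(0.01818) = 1231 K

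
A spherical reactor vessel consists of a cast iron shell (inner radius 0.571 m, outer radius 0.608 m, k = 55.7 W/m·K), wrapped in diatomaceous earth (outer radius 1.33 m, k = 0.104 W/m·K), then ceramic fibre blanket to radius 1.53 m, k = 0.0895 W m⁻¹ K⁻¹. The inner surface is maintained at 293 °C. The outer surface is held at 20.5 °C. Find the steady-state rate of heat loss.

Q = 354 W

Series thermal resistances, inner to outer:
  R_cast iron = (1/0.571 − 1/0.608)/(4πk) = 0.1066/(4π·55.7) = 1.523×10^-4 K/W
  R_diatomaceous earth = (1/0.608 − 1/1.33)/(4πk) = 0.8929/(4π·0.104) = 0.6832 K/W
  R_ceramic fibre blanket = (1/1.33 − 1/1.53)/(4πk) = 0.09828/(4π·0.0895) = 0.08739 K/W
ΣR = 1.523×10^-4 + 0.6832 + 0.08739 = 0.7707 K/W
Q = ΔT/ΣR = (293 °C − 20.5 °C)/0.7707 = 354 W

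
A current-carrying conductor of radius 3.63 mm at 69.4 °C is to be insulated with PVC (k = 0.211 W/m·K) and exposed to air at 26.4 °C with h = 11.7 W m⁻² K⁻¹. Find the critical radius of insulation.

r_cr = 1.80 cm

For a cylinder, r_cr = k_ins/h = 0.211/11.7 = 0.0180 m = 1.80 cm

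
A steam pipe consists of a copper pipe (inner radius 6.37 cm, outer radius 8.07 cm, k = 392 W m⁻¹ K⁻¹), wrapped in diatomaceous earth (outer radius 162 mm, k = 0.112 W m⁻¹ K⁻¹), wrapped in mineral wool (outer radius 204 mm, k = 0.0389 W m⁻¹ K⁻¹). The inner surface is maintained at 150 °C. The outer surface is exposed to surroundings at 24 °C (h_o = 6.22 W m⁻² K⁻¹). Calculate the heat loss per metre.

Treat each layer as a resistance in series:
  R'_copper = ln(0.0807/0.0637)/(2πk) = 0.2366/(2π·392) = 9.604×10^-5 m·K/W
  R'_diatomaceous earth = ln(0.162/0.0807)/(2πk) = 0.6969/(2π·0.112) = 0.9903 m·K/W
  R'_mineral wool = ln(0.204/0.162)/(2πk) = 0.2305/(2π·0.0389) = 0.9432 m·K/W
  R'_conv,out = 1/(2πr h) = 1/(2π·0.204·6.22) = 0.1254 m·K/W
ΣR = 9.604×10^-5 + 0.9903 + 0.9432 + 0.1254 = 2.059 m·K/W
Q' = ΔT/ΣR = (150 °C − 24 °C)/2.059 = 61.2 W/m

Q' = 61.2 W/m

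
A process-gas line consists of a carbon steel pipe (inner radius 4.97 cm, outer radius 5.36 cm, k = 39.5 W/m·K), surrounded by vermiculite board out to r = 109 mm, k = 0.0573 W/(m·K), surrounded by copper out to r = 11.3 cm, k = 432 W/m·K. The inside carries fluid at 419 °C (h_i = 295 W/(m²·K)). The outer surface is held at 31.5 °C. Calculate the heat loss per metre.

Q' = 195 W/m

Treat each layer as a resistance in series:
  R'_conv,in = 1/(2πr h) = 1/(2π·0.0497·295) = 0.01086 m·K/W
  R'_carbon steel = ln(0.0536/0.0497)/(2πk) = 0.07554/(2π·39.5) = 3.044×10^-4 m·K/W
  R'_vermiculite board = ln(0.109/0.0536)/(2πk) = 0.7098/(2π·0.0573) = 1.972 m·K/W
  R'_copper = ln(0.113/0.109)/(2πk) = 0.03604/(2π·432) = 1.328×10^-5 m·K/W
ΣR = 0.01086 + 3.044×10^-4 + 1.972 + 1.328×10^-5 = 1.983 m·K/W
Q' = ΔT/ΣR = (419 °C − 31.5 °C)/1.983 = 195 W/m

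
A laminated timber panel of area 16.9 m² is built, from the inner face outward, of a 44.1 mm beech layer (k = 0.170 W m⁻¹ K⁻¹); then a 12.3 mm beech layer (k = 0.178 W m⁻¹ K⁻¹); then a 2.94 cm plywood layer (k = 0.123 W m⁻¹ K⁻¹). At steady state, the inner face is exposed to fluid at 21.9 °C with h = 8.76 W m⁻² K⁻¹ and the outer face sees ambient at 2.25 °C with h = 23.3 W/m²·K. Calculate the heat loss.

Series thermal resistances, inner to outer:
  R_conv,in = 1/(hA) = 1/(8.76·16.9) = 0.006755 K/W
  R_beech = L/(kA) = 0.0441/(0.170·16.9) = 0.01535 K/W
  R_beech = L/(kA) = 0.0123/(0.178·16.9) = 0.004089 K/W
  R_plywood = L/(kA) = 0.0294/(0.123·16.9) = 0.01414 K/W
  R_conv,out = 1/(hA) = 1/(23.3·16.9) = 0.002540 K/W
ΣR = 0.006755 + 0.01535 + 0.004089 + 0.01414 + 0.002540 = 0.04287 K/W
Q = ΔT/ΣR = (21.9 °C − 2.25 °C)/0.04287 = 458 W

Q = 458 W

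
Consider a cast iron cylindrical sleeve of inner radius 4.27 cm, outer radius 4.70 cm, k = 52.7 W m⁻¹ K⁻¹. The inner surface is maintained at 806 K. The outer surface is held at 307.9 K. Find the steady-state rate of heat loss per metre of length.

Q' = 2πk·ΔT/ln(r₂/r₁) = 2π × 52.7 × 498.1 / ln(0.0470/0.0427) = 1.72×10^6 W/m

Q' = 1720 kW/m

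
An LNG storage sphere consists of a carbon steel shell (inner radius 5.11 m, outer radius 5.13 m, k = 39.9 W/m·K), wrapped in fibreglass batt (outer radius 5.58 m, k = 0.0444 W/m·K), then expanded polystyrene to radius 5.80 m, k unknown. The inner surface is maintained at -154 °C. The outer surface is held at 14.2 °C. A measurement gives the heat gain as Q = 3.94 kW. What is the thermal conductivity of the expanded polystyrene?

ΣR = ΔT/Q = |-154 − 14.2|/3940 = 0.04269 K/W
Known resistances:
  R_carbon steel = (1/5.11 − 1/5.13)/(4πk) = 7.629×10^-4/(4π·39.9) = 1.522×10^-6 K/W
  R_fibreglass batt = (1/5.13 − 1/5.58)/(4πk) = 0.01572/(4π·0.0444) = 0.02818 K/W
R_expanded polystyrene = ΣR − ΣR_known = 0.04269 − 0.02818 = 0.01451 K/W
(1/r₁−1/r₂)/(4πk) = 0.01451 ⇒ k = 0.006798/(4π·0.01451) = 0.0373 W/m·K

k = 0.0373 W/m·K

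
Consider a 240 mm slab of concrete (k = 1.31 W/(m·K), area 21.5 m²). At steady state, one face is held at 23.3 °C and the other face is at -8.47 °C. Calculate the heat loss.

Q = kA·ΔT/L = 1.31 × 21.5 × |23.3 °C − -8.47 °C| / 0.240 = 3730 W

Q = 3730 W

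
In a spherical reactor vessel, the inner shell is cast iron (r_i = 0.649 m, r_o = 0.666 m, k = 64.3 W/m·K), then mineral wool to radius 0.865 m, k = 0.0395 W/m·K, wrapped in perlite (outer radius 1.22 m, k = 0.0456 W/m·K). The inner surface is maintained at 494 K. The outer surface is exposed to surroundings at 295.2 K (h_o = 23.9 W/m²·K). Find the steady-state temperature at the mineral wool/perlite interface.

T = 386 K

Series thermal resistances, inner to outer:
  R_cast iron = (1/0.649 − 1/0.666)/(4πk) = 0.03933/(4π·64.3) = 4.868×10^-5 K/W
  R_mineral wool = (1/0.666 − 1/0.865)/(4πk) = 0.3454/(4π·0.0395) = 0.6959 K/W
  R_perlite = (1/0.865 − 1/1.22)/(4πk) = 0.3364/(4π·0.0456) = 0.5871 K/W
  R_conv,out = 1/(4πr²h) = 1/(4π·1.22²·23.9) = 0.002237 K/W
ΣR = 4.868×10^-5 + 0.6959 + 0.5871 + 0.002237 = 1.285 K/W
Q = ΔT/ΣR = (494 K − 295.2 K)/1.285 = 154.7 W
From the inner boundary to the mineral wool/perlite interface, ΣR_partial = 0.6959 K/W.
T_interface = T_in − Q·ΣR_partial = 494 K − (154.7)(0.6959) = 386 K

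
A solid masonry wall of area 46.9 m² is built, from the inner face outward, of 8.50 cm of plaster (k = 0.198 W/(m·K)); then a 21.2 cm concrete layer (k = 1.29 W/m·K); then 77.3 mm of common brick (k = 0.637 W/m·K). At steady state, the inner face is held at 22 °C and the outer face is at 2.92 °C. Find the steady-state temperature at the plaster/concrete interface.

Treat each layer as a resistance in series:
  R_plaster = L/(kA) = 0.0850/(0.198·46.9) = 0.009153 K/W
  R_concrete = L/(kA) = 0.212/(1.29·46.9) = 0.003504 K/W
  R_common brick = L/(kA) = 0.0773/(0.637·46.9) = 0.002587 K/W
ΣR = 0.009153 + 0.003504 + 0.002587 = 0.01524 K/W
Q = ΔT/ΣR = (22 °C − 2.92 °C)/0.01524 = 1252 W
From the inner boundary to the plaster/concrete interface, ΣR_partial = 0.009153 K/W.
T_interface = T_in − Q·ΣR_partial = 22 °C − (1252)(0.009153) = 10.5 °C

T = 10.5 °C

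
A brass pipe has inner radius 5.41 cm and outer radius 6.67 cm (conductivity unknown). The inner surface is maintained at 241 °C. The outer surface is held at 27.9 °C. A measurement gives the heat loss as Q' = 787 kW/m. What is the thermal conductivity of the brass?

ΣR = ΔT/Q' = |241 − 27.9|/7.87×10^5 = 2.708×10^-4 m·K/W
ln(r₂/r₁)/(2πk) = 2.708×10^-4 ⇒ k = 0.2094/(2π·2.708×10^-4) = 123 W/m·K

k = 123 W/m·K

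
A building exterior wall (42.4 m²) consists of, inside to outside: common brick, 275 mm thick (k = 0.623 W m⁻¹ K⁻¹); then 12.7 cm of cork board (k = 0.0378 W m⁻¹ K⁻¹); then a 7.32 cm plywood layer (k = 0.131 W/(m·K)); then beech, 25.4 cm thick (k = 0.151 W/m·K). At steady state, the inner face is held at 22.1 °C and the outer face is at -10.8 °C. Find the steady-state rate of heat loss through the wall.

Q = 231 W

Series thermal resistances, inner to outer:
  R_common brick = L/(kA) = 0.275/(0.623·42.4) = 0.01041 K/W
  R_cork board = L/(kA) = 0.127/(0.0378·42.4) = 0.07924 K/W
  R_plywood = L/(kA) = 0.0732/(0.131·42.4) = 0.01318 K/W
  R_beech = L/(kA) = 0.254/(0.151·42.4) = 0.03967 K/W
ΣR = 0.01041 + 0.07924 + 0.01318 + 0.03967 = 0.1425 K/W
Q = ΔT/ΣR = (22.1 °C − -10.8 °C)/0.1425 = 231 W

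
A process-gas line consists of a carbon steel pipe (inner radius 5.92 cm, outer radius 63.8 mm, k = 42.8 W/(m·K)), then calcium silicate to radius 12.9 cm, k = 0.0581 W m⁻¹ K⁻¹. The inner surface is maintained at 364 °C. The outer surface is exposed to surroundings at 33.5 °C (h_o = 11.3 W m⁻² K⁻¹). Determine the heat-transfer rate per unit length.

Q' = 162 W/m

Series thermal resistances, inner to outer:
  R'_carbon steel = ln(0.0638/0.0592)/(2πk) = 0.07483/(2π·42.8) = 2.783×10^-4 m·K/W
  R'_calcium silicate = ln(0.129/0.0638)/(2πk) = 0.7041/(2π·0.0581) = 1.929 m·K/W
  R'_conv,out = 1/(2πr h) = 1/(2π·0.129·11.3) = 0.1092 m·K/W
ΣR = 2.783×10^-4 + 1.929 + 0.1092 = 2.038 m·K/W
Q' = ΔT/ΣR = (364 °C − 33.5 °C)/2.038 = 162 W/m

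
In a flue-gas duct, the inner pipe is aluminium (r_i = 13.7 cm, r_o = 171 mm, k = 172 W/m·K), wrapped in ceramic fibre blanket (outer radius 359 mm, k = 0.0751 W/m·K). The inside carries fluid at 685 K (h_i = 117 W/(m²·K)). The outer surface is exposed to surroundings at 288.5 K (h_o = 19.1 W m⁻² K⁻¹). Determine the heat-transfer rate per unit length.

Resistance network (inner→outer):
  R'_conv,in = 1/(2πr h) = 1/(2π·0.137·117) = 0.009929 m·K/W
  R'_aluminium = ln(0.171/0.137)/(2πk) = 0.2217/(2π·172) = 2.051×10^-4 m·K/W
  R'_ceramic fibre blanket = ln(0.359/0.171)/(2πk) = 0.7417/(2π·0.0751) = 1.572 m·K/W
  R'_conv,out = 1/(2πr h) = 1/(2π·0.359·19.1) = 0.02321 m·K/W
ΣR = 0.009929 + 2.051×10^-4 + 1.572 + 0.02321 = 1.605 m·K/W
Q' = ΔT/ΣR = (685 K − 288.5 K)/1.605 = 247 W/m

Q' = 247 W/m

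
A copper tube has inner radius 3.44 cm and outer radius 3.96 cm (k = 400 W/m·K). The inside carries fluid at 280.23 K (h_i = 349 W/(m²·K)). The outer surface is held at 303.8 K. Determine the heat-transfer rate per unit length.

Q' = 1770 W/m

Resistance network (inner→outer):
  R'_conv,in = 1/(2πr h) = 1/(2π·0.0344·349) = 0.01326 m·K/W
  R'_copper = ln(0.0396/0.0344)/(2πk) = 0.1408/(2π·400) = 5.601×10^-5 m·K/W
ΣR = 0.01326 + 5.601×10^-5 = 0.01332 m·K/W
Q' = ΔT/ΣR = (280.23 K − 303.8 K)/0.01332 = -1770 W/m
(Negative Q' ⇒ heat flows inward; heat gain = 1770 W/m.)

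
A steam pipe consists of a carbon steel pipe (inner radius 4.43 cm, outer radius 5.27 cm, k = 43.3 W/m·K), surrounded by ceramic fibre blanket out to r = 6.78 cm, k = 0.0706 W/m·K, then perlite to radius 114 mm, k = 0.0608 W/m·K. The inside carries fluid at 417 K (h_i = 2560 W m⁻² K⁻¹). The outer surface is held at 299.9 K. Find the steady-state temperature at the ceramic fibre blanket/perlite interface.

Resistance network (inner→outer):
  R'_conv,in = 1/(2πr h) = 1/(2π·0.0443·2560) = 0.001403 m·K/W
  R'_carbon steel = ln(0.0527/0.0443)/(2πk) = 0.1736/(2π·43.3) = 6.382×10^-4 m·K/W
  R'_ceramic fibre blanket = ln(0.0678/0.0527)/(2πk) = 0.2519/(2π·0.0706) = 0.5680 m·K/W
  R'_perlite = ln(0.114/0.0678)/(2πk) = 0.5196/(2π·0.0608) = 1.360 m·K/W
ΣR = 0.001403 + 6.382×10^-4 + 0.5680 + 1.360 = 1.930 m·K/W
Q' = ΔT/ΣR = (417 K − 299.9 K)/1.930 = 60.67 W/m
From the inner boundary to the ceramic fibre blanket/perlite interface, ΣR_partial = 0.5700 m·K/W.
T_interface = T_in − Q'·ΣR_partial = 417 K − (60.67)(0.5700) = 382 K

T = 382 K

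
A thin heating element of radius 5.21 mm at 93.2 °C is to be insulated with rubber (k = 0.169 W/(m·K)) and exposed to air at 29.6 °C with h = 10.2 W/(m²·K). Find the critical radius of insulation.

r_cr = 1.66 cm

For a cylinder, r_cr = k_ins/h = 0.169/10.2 = 0.0166 m = 1.66 cm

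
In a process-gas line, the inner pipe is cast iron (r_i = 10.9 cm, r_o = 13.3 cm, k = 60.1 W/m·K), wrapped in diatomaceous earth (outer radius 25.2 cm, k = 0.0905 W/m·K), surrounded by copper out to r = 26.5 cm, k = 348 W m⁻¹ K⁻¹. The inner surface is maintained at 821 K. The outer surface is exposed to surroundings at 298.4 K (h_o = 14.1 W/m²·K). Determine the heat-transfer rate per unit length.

Q' = 448 W/m

Treat each layer as a resistance in series:
  R'_cast iron = ln(0.133/0.109)/(2πk) = 0.1990/(2π·60.1) = 5.270×10^-4 m·K/W
  R'_diatomaceous earth = ln(0.252/0.133)/(2πk) = 0.6391/(2π·0.0905) = 1.124 m·K/W
  R'_copper = ln(0.265/0.252)/(2πk) = 0.05030/(2π·348) = 2.300×10^-5 m·K/W
  R'_conv,out = 1/(2πr h) = 1/(2π·0.265·14.1) = 0.04259 m·K/W
ΣR = 5.270×10^-4 + 1.124 + 2.300×10^-5 + 0.04259 = 1.167 m·K/W
Q' = ΔT/ΣR = (821 K − 298.4 K)/1.167 = 448 W/m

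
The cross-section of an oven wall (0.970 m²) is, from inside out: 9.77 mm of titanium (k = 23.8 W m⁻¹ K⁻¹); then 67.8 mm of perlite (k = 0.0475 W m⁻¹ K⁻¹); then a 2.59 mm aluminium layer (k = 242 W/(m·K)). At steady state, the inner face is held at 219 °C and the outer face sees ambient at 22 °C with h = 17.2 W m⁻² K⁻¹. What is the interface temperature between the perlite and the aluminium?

T = 29.7 °C

Resistance network (inner→outer):
  R_titanium = L/(kA) = 0.00977/(23.8·0.970) = 4.232×10^-4 K/W
  R_perlite = L/(kA) = 0.0678/(0.0475·0.970) = 1.472 K/W
  R_aluminium = L/(kA) = 0.00259/(242·0.970) = 1.103×10^-5 K/W
  R_conv,out = 1/(hA) = 1/(17.2·0.970) = 0.05994 K/W
ΣR = 4.232×10^-4 + 1.472 + 1.103×10^-5 + 0.05994 = 1.532 K/W
Q = ΔT/ΣR = (219 °C − 22 °C)/1.532 = 128.6 W
From the inner boundary to the perlite/aluminium interface, ΣR_partial = 1.472 K/W.
T_interface = T_in − Q·ΣR_partial = 219 °C − (128.6)(1.472) = 29.7 °C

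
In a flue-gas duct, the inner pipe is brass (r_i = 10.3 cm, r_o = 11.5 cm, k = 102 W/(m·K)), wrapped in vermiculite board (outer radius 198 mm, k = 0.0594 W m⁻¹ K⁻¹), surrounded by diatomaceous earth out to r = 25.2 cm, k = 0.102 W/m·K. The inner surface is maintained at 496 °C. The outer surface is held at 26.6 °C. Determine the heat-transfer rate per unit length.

Treat each layer as a resistance in series:
  R'_brass = ln(0.115/0.103)/(2πk) = 0.1102/(2π·102) = 1.720×10^-4 m·K/W
  R'_vermiculite board = ln(0.198/0.115)/(2πk) = 0.5433/(2π·0.0594) = 1.456 m·K/W
  R'_diatomaceous earth = ln(0.252/0.198)/(2πk) = 0.2412/(2π·0.102) = 0.3763 m·K/W
ΣR = 1.720×10^-4 + 1.456 + 0.3763 = 1.832 m·K/W
Q' = ΔT/ΣR = (496 °C − 26.6 °C)/1.832 = 256 W/m

Q' = 256 W/m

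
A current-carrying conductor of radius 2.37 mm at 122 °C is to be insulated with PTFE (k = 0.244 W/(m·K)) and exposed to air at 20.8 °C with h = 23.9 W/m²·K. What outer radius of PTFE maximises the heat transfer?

For a cylinder, r_cr = k_ins/h = 0.244/23.9 = 0.0102 m = 1.02 cm

r_cr = 1.02 cm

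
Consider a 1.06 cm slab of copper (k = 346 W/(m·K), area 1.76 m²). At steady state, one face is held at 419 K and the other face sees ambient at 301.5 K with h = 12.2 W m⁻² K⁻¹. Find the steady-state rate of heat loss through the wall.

Q = 2.52 kW

Series thermal resistances, inner to outer:
  R_copper = L/(kA) = 0.0106/(346·1.76) = 1.741×10^-5 K/W
  R_conv,out = 1/(hA) = 1/(12.2·1.76) = 0.04657 K/W
ΣR = 1.741×10^-5 + 0.04657 = 0.04659 K/W
Q = ΔT/ΣR = (419 K − 301.5 K)/0.04659 = 2520 W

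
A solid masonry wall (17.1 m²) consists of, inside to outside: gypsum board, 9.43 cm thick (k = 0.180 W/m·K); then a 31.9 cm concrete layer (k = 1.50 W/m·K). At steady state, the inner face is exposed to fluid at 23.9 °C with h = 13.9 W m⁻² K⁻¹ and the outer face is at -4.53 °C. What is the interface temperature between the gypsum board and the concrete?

T = 2.95 °C

Resistance network (inner→outer):
  R_conv,in = 1/(hA) = 1/(13.9·17.1) = 0.004207 K/W
  R_gypsum board = L/(kA) = 0.0943/(0.180·17.1) = 0.03064 K/W
  R_concrete = L/(kA) = 0.319/(1.50·17.1) = 0.01244 K/W
ΣR = 0.004207 + 0.03064 + 0.01244 = 0.04729 K/W
Q = ΔT/ΣR = (23.9 °C − -4.53 °C)/0.04729 = 601.2 W
From the inner boundary to the gypsum board/concrete interface, ΣR_partial = 0.03485 K/W.
T_interface = T_in − Q·ΣR_partial = 23.9 °C − (601.2)(0.03485) = 2.95 °C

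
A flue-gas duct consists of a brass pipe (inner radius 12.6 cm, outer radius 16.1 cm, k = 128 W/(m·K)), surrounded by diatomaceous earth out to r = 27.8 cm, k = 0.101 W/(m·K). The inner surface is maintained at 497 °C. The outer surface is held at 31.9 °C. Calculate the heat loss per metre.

Treat each layer as a resistance in series:
  R'_brass = ln(0.161/0.126)/(2πk) = 0.2451/(2π·128) = 3.048×10^-4 m·K/W
  R'_diatomaceous earth = ln(0.278/0.161)/(2πk) = 0.5462/(2π·0.101) = 0.8607 m·K/W
ΣR = 3.048×10^-4 + 0.8607 = 0.8610 m·K/W
Q' = ΔT/ΣR = (497 °C − 31.9 °C)/0.8610 = 540 W/m

Q' = 540 W/m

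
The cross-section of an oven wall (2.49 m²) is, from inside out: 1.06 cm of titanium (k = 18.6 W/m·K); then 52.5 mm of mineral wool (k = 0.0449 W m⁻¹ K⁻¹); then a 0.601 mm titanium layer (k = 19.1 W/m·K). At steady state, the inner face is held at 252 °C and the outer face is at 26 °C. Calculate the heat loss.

Resistance network (inner→outer):
  R_titanium = L/(kA) = 0.0106/(18.6·2.49) = 2.289×10^-4 K/W
  R_mineral wool = L/(kA) = 0.0525/(0.0449·2.49) = 0.4696 K/W
  R_titanium = L/(kA) = 6.01×10^-4/(19.1·2.49) = 1.264×10^-5 K/W
ΣR = 2.289×10^-4 + 0.4696 + 1.264×10^-5 = 0.4698 K/W
Q = ΔT/ΣR = (252 °C − 26 °C)/0.4698 = 481 W

Q = 481 W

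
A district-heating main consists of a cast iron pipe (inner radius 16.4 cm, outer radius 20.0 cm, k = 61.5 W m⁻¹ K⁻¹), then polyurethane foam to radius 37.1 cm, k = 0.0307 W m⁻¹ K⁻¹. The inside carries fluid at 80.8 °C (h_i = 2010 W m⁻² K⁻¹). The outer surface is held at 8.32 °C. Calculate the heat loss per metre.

Q' = 22.6 W/m

Series thermal resistances, inner to outer:
  R'_conv,in = 1/(2πr h) = 1/(2π·0.164·2010) = 4.828×10^-4 m·K/W
  R'_cast iron = ln(0.200/0.164)/(2πk) = 0.1985/(2π·61.5) = 5.136×10^-4 m·K/W
  R'_polyurethane foam = ln(0.371/0.200)/(2πk) = 0.6179/(2π·0.0307) = 3.203 m·K/W
ΣR = 4.828×10^-4 + 5.136×10^-4 + 3.203 = 3.204 m·K/W
Q' = ΔT/ΣR = (80.8 °C − 8.32 °C)/3.204 = 22.6 W/m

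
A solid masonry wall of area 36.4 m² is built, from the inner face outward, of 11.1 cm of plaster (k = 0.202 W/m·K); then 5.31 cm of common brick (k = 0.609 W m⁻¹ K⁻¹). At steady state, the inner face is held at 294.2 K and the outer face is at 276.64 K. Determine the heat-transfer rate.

Q = 1000 W

Resistance network (inner→outer):
  R_plaster = L/(kA) = 0.111/(0.202·36.4) = 0.01510 K/W
  R_common brick = L/(kA) = 0.0531/(0.609·36.4) = 0.002395 K/W
ΣR = 0.01510 + 0.002395 = 0.01750 K/W
Q = ΔT/ΣR = (294.2 K − 276.64 K)/0.01750 = 1000 W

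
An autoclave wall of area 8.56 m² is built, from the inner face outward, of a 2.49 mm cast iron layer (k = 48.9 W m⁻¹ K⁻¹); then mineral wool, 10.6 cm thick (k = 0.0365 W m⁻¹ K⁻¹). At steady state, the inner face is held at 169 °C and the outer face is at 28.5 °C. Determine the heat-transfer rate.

Resistance network (inner→outer):
  R_cast iron = L/(kA) = 0.00249/(48.9·8.56) = 5.949×10^-6 K/W
  R_mineral wool = L/(kA) = 0.106/(0.0365·8.56) = 0.3393 K/W
ΣR = 5.949×10^-6 + 0.3393 = 0.3393 K/W
Q = ΔT/ΣR = (169 °C − 28.5 °C)/0.3393 = 414 W

Q = 414 W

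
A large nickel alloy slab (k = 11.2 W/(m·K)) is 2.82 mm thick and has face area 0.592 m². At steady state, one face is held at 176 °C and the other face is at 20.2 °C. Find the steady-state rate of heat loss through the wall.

Q = 3.66×10^5 W

Q = kA·ΔT/L = 11.2 × 0.592 × |176 °C − 20.2 °C| / 0.00282 = 3.66×10^5 W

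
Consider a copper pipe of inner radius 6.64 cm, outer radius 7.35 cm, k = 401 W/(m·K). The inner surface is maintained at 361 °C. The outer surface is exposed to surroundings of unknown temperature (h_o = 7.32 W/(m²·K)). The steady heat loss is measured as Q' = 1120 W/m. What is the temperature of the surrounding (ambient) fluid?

T_out = 29.6 °C

Series resistances:
  R'_copper = ln(0.0735/0.0664)/(2πk) = 0.1016/(2π·401) = 4.032×10^-5 m·K/W
  R'_conv,out = 1/(2πr h) = 1/(2π·0.0735·7.32) = 0.2958 m·K/W
ΣR = 0.2959 m·K/W
ΔT = Q'·ΣR = 1120 × 0.2959 = 331.4 K
Heat flows outward, so T_out = T_in − ΔT = 361 − 331.4 = 29.6 °C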